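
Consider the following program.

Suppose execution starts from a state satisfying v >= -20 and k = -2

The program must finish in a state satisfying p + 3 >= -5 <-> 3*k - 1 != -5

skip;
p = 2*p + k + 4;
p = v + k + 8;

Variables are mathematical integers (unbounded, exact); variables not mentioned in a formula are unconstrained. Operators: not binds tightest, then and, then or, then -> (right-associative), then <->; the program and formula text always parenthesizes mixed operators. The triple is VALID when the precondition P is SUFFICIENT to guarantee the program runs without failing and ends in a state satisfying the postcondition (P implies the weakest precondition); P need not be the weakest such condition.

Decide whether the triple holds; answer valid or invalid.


Working backward. After the program, the postcondition p + 3 >= -5 <-> 3*k - 1 != -5 must hold; in canonical form it is p >= -8 <-> 3*k != -4.
Before p := v + k + 8: k + v >= -16 <-> 3*k != -4
Before p := 2*p + k + 4: k + v >= -16 <-> 3*k != -4
Before skip: k + v >= -16 <-> 3*k != -4
The weakest precondition is k + v >= -16 <-> 3*k != -4.
Check whether v >= -20 and k = -2 implies it.
Countermodel: at the initial state k = -2, v = -20, the precondition holds but the weakest precondition fails.
Answer: invalid


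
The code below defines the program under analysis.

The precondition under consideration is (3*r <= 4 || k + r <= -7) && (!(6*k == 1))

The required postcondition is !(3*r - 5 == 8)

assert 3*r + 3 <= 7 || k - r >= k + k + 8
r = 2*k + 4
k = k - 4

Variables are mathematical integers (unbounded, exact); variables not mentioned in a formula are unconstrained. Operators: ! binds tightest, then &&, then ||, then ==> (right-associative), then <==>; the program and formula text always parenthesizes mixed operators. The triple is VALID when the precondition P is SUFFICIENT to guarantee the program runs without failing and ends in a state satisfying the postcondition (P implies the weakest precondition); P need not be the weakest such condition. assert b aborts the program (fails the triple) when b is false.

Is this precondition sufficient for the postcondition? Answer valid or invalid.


Working backward. After the program, the postcondition !(3*r - 5 == 8) must hold; in canonical form it is !(3*r == 13).
Before k := k - 4: !(3*r == 13)
Before r := 2*k + 4: !(6*k == 1)
Before assert 3*r + 3 <= 7 || k - r >= k + k + 8: (3*r <= 4 || k + r <= -8) && (!(6*k == 1))
The weakest precondition is (3*r <= 4 || k + r <= -8) && (!(6*k == 1)).
Check whether (3*r <= 4 || k + r <= -7) && (!(6*k == 1)) implies it.
Countermodel: at the initial state k = -9, r = 2, the precondition holds but the weakest precondition fails.
Answer: invalid


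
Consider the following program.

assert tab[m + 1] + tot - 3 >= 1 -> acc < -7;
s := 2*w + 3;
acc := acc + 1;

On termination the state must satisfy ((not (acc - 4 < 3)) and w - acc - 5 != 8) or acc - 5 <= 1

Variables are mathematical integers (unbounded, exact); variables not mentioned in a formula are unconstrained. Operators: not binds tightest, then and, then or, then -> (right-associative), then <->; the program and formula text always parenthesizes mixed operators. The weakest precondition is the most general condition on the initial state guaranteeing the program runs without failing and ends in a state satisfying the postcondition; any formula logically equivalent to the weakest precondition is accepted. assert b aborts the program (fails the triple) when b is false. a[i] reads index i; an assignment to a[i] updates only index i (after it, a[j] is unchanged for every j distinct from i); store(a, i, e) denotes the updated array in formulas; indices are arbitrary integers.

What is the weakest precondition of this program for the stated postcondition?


Working backward. After the program, the postcondition ((not (acc - 4 < 3)) and w - acc - 5 != 8) or acc - 5 <= 1 must hold; in canonical form it is ((not (acc < 7)) and w != acc + 13) or acc <= 6.
Before acc := acc + 1: ((not (acc < 6)) and w != acc + 14) or acc <= 5
Before s := 2*w + 3: ((not (acc < 6)) and w != acc + 14) or acc <= 5
Before assert tab[m + 1] + tot - 3 >= 1 -> acc < -7: (tab[m + 1] + tot >= 4 -> acc < -7) and (((not (acc < 6)) and w != acc + 14) or acc <= 5)
Answer: WP = (tab[m + 1] + tot >= 4 -> acc < -7) and (((not (acc < 6)) and w != acc + 14) or acc <= 5)


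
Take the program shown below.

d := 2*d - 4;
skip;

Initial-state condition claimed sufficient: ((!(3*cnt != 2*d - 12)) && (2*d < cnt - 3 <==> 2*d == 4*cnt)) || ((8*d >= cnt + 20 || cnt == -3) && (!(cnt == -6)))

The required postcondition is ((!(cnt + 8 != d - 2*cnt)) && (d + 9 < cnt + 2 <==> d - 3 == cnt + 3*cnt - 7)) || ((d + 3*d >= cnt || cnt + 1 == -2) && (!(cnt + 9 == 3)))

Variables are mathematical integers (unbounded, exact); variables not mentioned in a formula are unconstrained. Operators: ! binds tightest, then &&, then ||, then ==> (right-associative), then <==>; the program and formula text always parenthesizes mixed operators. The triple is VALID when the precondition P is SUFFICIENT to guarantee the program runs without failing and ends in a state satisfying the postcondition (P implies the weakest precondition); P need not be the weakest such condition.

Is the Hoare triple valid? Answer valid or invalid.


Working backward. After the program, the postcondition ((!(cnt + 8 != d - 2*cnt)) && (d + 9 < cnt + 2 <==> d - 3 == cnt + 3*cnt - 7)) || ((d + 3*d >= cnt || cnt + 1 == -2) && (!(cnt + 9 == 3))) must hold; in canonical form it is ((!(3*cnt != d - 8)) && (d < cnt - 7 <==> d == 4*cnt - 4)) || ((4*d >= cnt || cnt == -3) && (!(cnt == -6))).
Before skip: ((!(3*cnt != d - 8)) && (d < cnt - 7 <==> d == 4*cnt - 4)) || ((4*d >= cnt || cnt == -3) && (!(cnt == -6)))
Before d := 2*d - 4: ((!(3*cnt != 2*d - 12)) && (2*d < cnt - 3 <==> 2*d == 4*cnt)) || ((8*d >= cnt + 16 || cnt == -3) && (!(cnt == -6)))
The weakest precondition is ((!(3*cnt != 2*d - 12)) && (2*d < cnt - 3 <==> 2*d == 4*cnt)) || ((8*d >= cnt + 16 || cnt == -3) && (!(cnt == -6))).
Check whether ((!(3*cnt != 2*d - 12)) && (2*d < cnt - 3 <==> 2*d == 4*cnt)) || ((8*d >= cnt + 20 || cnt == -3) && (!(cnt == -6))) implies it.
Every state satisfying the precondition satisfies the weakest precondition: the implication holds.
Answer: valid


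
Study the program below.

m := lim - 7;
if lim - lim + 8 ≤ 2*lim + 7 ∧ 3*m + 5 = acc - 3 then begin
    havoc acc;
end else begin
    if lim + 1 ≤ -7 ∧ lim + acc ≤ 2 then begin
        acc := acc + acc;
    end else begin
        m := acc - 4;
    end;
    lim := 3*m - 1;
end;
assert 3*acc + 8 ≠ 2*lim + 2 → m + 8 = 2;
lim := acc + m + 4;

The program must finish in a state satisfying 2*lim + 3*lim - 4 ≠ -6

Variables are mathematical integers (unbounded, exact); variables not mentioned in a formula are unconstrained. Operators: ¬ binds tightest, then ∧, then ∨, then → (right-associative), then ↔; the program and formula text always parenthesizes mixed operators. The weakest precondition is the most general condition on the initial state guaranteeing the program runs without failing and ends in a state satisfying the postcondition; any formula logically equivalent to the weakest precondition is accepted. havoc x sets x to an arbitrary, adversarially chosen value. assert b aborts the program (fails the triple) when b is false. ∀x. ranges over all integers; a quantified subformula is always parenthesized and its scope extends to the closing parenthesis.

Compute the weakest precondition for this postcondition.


Working backward. After the program, the postcondition 2*lim + 3*lim - 4 ≠ -6 must hold; in canonical form it is 5*lim ≠ -2.
Before lim := acc + m + 4: 5*acc + 5*m ≠ -22
Before assert 3*acc + 8 ≠ 2*lim + 2 → m + 8 = 2: (3*acc ≠ 2*lim - 6 → m = -6) ∧ 5*acc + 5*m ≠ -22
Then branch requires ∀acc_1. ((3*acc_1 ≠ 2*lim - 6 → m = -6) ∧ 5*acc_1 + 5*m ≠ -22); else branch requires ((lim ≤ -8 ∧ acc + lim ≤ 2) → ((6*acc ≠ 6*m - 8 → m = -6) ∧ 10*acc + 5*m ≠ -22)) ∧ ((¬(lim ≤ -8 ∧ acc + lim ≤ 2)) → ((3*acc ≠ 32 → acc = -2) ∧ 10*acc ≠ -2)).
Before the if: ((2*lim ≥ 1 ∧ 3*m = acc - 8) → (∀acc_1. ((3*acc_1 ≠ 2*lim - 6 → m = -6) ∧ 5*acc_1 + 5*m ≠ -22))) ∧ ((¬(2*lim ≥ 1 ∧ 3*m = acc - 8)) → (((lim ≤ -8 ∧ acc + lim ≤ 2) → ((6*acc ≠ 6*m - 8 → m = -6) ∧ 10*acc + 5*m ≠ -22)) ∧ ((¬(lim ≤ -8 ∧ acc + lim ≤ 2)) → ((3*acc ≠ 32 → acc = -2) ∧ 10*acc ≠ -2))))
Before m := lim - 7: ((2*lim ≥ 1 ∧ 3*lim = acc + 13) → (∀acc_1. ((3*acc_1 ≠ 2*lim - 6 → lim = 1) ∧ 5*acc_1 + 5*lim ≠ 13))) ∧ ((¬(2*lim ≥ 1 ∧ 3*lim = acc + 13)) → (((lim ≤ -8 ∧ acc + lim ≤ 2) → ((6*acc ≠ 6*lim - 50 → lim = 1) ∧ 10*acc + 5*lim ≠ 13)) ∧ ((¬(lim ≤ -8 ∧ acc + lim ≤ 2)) → ((3*acc ≠ 32 → acc = -2) ∧ 10*acc ≠ -2))))
Answer: WP = ((2*lim ≥ 1 ∧ 3*lim = acc + 13) → (∀acc_1. ((3*acc_1 ≠ 2*lim - 6 → lim = 1) ∧ 5*acc_1 + 5*lim ≠ 13))) ∧ ((¬(2*lim ≥ 1 ∧ 3*lim = acc + 13)) → (((lim ≤ -8 ∧ acc + lim ≤ 2) → ((6*acc ≠ 6*lim - 50 → lim = 1) ∧ 10*acc + 5*lim ≠ 13)) ∧ ((¬(lim ≤ -8 ∧ acc + lim ≤ 2)) → ((3*acc ≠ 32 → acc = -2) ∧ 10*acc ≠ -2))))


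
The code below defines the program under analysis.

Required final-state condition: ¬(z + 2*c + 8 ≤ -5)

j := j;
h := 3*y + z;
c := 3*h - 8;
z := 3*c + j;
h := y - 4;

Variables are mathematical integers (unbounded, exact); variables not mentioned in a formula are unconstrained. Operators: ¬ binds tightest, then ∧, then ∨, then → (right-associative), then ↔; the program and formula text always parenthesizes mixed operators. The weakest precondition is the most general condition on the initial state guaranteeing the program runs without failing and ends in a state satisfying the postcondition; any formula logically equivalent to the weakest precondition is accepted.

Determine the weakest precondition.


Working backward. After the program, the postcondition ¬(z + 2*c + 8 ≤ -5) must hold; in canonical form it is ¬(2*c + z ≤ -13).
Before h := y - 4: ¬(2*c + z ≤ -13)
Before z := 3*c + j: ¬(5*c + j ≤ -13)
Before c := 3*h - 8: ¬(15*h + j ≤ 27)
Before h := 3*y + z: ¬(j + 45*y + 15*z ≤ 27)
Before j := j: ¬(j + 45*y + 15*z ≤ 27)
Answer: WP = ¬(j + 45*y + 15*z ≤ 27)


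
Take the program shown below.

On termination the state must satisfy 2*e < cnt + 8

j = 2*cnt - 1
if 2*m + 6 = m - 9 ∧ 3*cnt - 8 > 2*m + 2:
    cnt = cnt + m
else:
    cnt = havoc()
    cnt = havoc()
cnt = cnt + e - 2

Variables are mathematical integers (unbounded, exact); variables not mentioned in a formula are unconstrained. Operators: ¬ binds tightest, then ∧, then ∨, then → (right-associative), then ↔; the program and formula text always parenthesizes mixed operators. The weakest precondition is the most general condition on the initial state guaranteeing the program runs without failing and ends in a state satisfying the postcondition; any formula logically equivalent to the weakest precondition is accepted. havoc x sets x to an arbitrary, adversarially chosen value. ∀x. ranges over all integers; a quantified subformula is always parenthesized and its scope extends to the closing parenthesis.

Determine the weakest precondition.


Working backward. After the program, 2*e < cnt + 8 must hold.
Before cnt := cnt + e - 2: e < cnt + 6
Then branch requires e < cnt + m + 6; else branch requires ∀cnt_1. e < cnt_1 + 6.
Before the if: ((m = -15 ∧ 3*cnt > 2*m + 10) → e < cnt + m + 6) ∧ ((¬(m = -15 ∧ 3*cnt > 2*m + 10)) → (∀cnt_1. e < cnt_1 + 6))
Before j := 2*cnt - 1: ((m = -15 ∧ 3*cnt > 2*m + 10) → e < cnt + m + 6) ∧ ((¬(m = -15 ∧ 3*cnt > 2*m + 10)) → (∀cnt_1. e < cnt_1 + 6))
Answer: WP = ((m = -15 ∧ 3*cnt > 2*m + 10) → e < cnt + m + 6) ∧ ((¬(m = -15 ∧ 3*cnt > 2*m + 10)) → (∀cnt_1. e < cnt_1 + 6))


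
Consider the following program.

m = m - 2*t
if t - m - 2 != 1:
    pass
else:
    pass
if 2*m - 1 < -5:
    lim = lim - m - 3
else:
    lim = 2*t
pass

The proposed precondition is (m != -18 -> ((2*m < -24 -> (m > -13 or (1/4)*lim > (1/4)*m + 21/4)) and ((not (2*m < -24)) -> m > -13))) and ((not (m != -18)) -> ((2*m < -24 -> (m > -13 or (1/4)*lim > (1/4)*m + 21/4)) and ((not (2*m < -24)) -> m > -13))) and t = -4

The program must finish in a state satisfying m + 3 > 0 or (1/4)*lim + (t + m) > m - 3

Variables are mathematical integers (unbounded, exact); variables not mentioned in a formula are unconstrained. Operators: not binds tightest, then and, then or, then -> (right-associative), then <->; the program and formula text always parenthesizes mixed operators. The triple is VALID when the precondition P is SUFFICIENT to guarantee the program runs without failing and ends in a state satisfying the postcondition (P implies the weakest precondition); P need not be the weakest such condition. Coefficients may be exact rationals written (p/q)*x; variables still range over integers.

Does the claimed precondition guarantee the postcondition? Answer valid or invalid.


Working backward. After the program, the postcondition m + 3 > 0 or (1/4)*lim + (t + m) > m - 3 must hold; in canonical form it is m > -3 or (1/4)*lim + t > -3.
Before skip: m > -3 or (1/4)*lim + t > -3
Then branch requires m > -3 or (1/4)*lim + t > (1/4)*m - 9/4; else branch requires m > -3 or (3/2)*t > -3.
Before the if: (2*m < -4 -> (m > -3 or (1/4)*lim + t > (1/4)*m - 9/4)) and ((not (2*m < -4)) -> (m > -3 or (3/2)*t > -3))
Then branch requires (2*m < -4 -> (m > -3 or (1/4)*lim + t > (1/4)*m - 9/4)) and ((not (2*m < -4)) -> (m > -3 or (3/2)*t > -3)); else branch requires (2*m < -4 -> (m > -3 or (1/4)*lim + t > (1/4)*m - 9/4)) and ((not (2*m < -4)) -> (m > -3 or (3/2)*t > -3)).
Before the if: (t != m + 3 -> ((2*m < -4 -> (m > -3 or (1/4)*lim + t > (1/4)*m - 9/4)) and ((not (2*m < -4)) -> (m > -3 or (3/2)*t > -3)))) and ((not (t != m + 3)) -> ((2*m < -4 -> (m > -3 or (1/4)*lim + t > (1/4)*m - 9/4)) and ((not (2*m < -4)) -> (m > -3 or (3/2)*t > -3))))
Before m := m - 2*t: (3*t != m + 3 -> ((2*m < 4*t - 4 -> (m > 2*t - 3 or (1/4)*lim + (3/2)*t > (1/4)*m - 9/4)) and ((not (2*m < 4*t - 4)) -> (m > 2*t - 3 or (3/2)*t > -3)))) and ((not (3*t != m + 3)) -> ((2*m < 4*t - 4 -> (m > 2*t - 3 or (1/4)*lim + (3/2)*t > (1/4)*m - 9/4)) and ((not (2*m < 4*t - 4)) -> (m > 2*t - 3 or (3/2)*t > -3))))
The weakest precondition is (3*t != m + 3 -> ((2*m < 4*t - 4 -> (m > 2*t - 3 or (1/4)*lim + (3/2)*t > (1/4)*m - 9/4)) and ((not (2*m < 4*t - 4)) -> (m > 2*t - 3 or (3/2)*t > -3)))) and ((not (3*t != m + 3)) -> ((2*m < 4*t - 4 -> (m > 2*t - 3 or (1/4)*lim + (3/2)*t > (1/4)*m - 9/4)) and ((not (2*m < 4*t - 4)) -> (m > 2*t - 3 or (3/2)*t > -3)))).
Check whether (m != -18 -> ((2*m < -24 -> (m > -13 or (1/4)*lim > (1/4)*m + 21/4)) and ((not (2*m < -24)) -> m > -13))) and ((not (m != -18)) -> ((2*m < -24 -> (m > -13 or (1/4)*lim > (1/4)*m + 21/4)) and ((not (2*m < -24)) -> m > -13))) and t = -4 implies it.
Countermodel: at the initial state lim = 4, m = -11, t = -4, the precondition holds but the weakest precondition fails.
Answer: invalid


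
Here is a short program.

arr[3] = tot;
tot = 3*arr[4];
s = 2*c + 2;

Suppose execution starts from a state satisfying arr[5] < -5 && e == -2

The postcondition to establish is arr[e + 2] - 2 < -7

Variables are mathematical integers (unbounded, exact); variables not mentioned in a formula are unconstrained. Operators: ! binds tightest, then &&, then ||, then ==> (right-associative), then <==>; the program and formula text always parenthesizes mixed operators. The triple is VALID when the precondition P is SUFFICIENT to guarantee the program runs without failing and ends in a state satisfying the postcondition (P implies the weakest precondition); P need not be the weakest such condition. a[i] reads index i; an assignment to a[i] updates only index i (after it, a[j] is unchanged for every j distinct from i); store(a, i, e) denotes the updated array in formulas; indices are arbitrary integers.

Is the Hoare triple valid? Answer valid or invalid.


Working backward. After the program, the postcondition arr[e + 2] - 2 < -7 must hold; in canonical form it is arr[e + 2] < -5.
Before s := 2*c + 2: arr[e + 2] < -5
Before tot := 3*arr[4]: arr[e + 2] < -5
Before arr[3] := tot: store(arr, 3, tot)[e + 2] < -5
The weakest precondition is store(arr, 3, tot)[e + 2] < -5.
Check whether arr[5] < -5 && e == -2 implies it.
Countermodel: at the initial state arr = {[0] = 17422, [3] = 17422, [5] = -6, elsewhere 17422}, e = -2, tot = 0, the precondition holds but the weakest precondition fails.
Answer: invalid


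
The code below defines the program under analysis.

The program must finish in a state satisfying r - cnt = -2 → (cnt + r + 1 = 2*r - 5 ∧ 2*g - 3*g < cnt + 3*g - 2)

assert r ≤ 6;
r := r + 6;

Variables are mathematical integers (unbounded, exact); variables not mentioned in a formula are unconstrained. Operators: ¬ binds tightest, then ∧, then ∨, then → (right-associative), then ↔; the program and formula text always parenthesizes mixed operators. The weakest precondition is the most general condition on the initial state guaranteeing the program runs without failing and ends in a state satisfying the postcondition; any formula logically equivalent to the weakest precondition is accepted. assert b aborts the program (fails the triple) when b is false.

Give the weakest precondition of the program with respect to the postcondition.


Working backward. After the program, the postcondition r - cnt = -2 → (cnt + r + 1 = 2*r - 5 ∧ 2*g - 3*g < cnt + 3*g - 2) must hold; in canonical form it is r = cnt - 2 → (cnt = r - 6 ∧ cnt + 4*g > 2).
Before r := r + 6: r = cnt - 8 → (cnt = r ∧ cnt + 4*g > 2)
Before assert r ≤ 6: r ≤ 6 ∧ (r = cnt - 8 → (cnt = r ∧ cnt + 4*g > 2))
Answer: WP = r ≤ 6 ∧ (r = cnt - 8 → (cnt = r ∧ cnt + 4*g > 2))


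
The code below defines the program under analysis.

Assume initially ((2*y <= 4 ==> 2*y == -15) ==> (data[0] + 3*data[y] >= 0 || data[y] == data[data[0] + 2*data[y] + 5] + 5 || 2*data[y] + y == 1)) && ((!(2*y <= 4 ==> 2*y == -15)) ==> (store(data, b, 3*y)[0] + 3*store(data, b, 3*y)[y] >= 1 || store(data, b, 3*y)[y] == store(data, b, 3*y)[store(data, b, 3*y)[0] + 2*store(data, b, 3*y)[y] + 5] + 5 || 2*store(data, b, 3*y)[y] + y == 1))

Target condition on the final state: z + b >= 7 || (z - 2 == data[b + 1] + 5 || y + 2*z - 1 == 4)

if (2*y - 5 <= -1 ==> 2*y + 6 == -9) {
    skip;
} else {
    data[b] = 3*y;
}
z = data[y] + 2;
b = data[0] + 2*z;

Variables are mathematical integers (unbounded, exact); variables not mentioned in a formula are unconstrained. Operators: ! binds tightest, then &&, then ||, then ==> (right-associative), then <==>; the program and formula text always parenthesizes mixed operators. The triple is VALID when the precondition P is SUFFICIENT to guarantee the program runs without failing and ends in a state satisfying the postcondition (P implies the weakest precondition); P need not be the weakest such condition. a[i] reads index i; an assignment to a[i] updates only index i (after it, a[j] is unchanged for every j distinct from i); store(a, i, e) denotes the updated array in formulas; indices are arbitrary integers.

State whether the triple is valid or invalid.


Working backward. After the program, the postcondition z + b >= 7 || (z - 2 == data[b + 1] + 5 || y + 2*z - 1 == 4) must hold; in canonical form it is b + z >= 7 || z == data[b + 1] + 7 || y + 2*z == 5.
Before b := data[0] + 2*z: data[0] + 3*z >= 7 || z == data[data[0] + 2*z + 1] + 7 || y + 2*z == 5
Before z := data[y] + 2: data[0] + 3*data[y] >= 1 || data[y] == data[data[0] + 2*data[y] + 5] + 5 || 2*data[y] + y == 1
Then branch requires data[0] + 3*data[y] >= 1 || data[y] == data[data[0] + 2*data[y] + 5] + 5 || 2*data[y] + y == 1; else branch requires store(data, b, 3*y)[0] + 3*store(data, b, 3*y)[y] >= 1 || store(data, b, 3*y)[y] == store(data, b, 3*y)[store(data, b, 3*y)[0] + 2*store(data, b, 3*y)[y] + 5] + 5 || 2*store(data, b, 3*y)[y] + y == 1.
Before the if: ((2*y <= 4 ==> 2*y == -15) ==> (data[0] + 3*data[y] >= 1 || data[y] == data[data[0] + 2*data[y] + 5] + 5 || 2*data[y] + y == 1)) && ((!(2*y <= 4 ==> 2*y == -15)) ==> (store(data, b, 3*y)[0] + 3*store(data, b, 3*y)[y] >= 1 || store(data, b, 3*y)[y] == store(data, b, 3*y)[store(data, b, 3*y)[0] + 2*store(data, b, 3*y)[y] + 5] + 5 || 2*store(data, b, 3*y)[y] + y == 1))
The weakest precondition is ((2*y <= 4 ==> 2*y == -15) ==> (data[0] + 3*data[y] >= 1 || data[y] == data[data[0] + 2*data[y] + 5] + 5 || 2*data[y] + y == 1)) && ((!(2*y <= 4 ==> 2*y == -15)) ==> (store(data, b, 3*y)[0] + 3*store(data, b, 3*y)[y] >= 1 || store(data, b, 3*y)[y] == store(data, b, 3*y)[store(data, b, 3*y)[0] + 2*store(data, b, 3*y)[y] + 5] + 5 || 2*store(data, b, 3*y)[y] + y == 1)).
Check whether ((2*y <= 4 ==> 2*y == -15) ==> (data[0] + 3*data[y] >= 0 || data[y] == data[data[0] + 2*data[y] + 5] + 5 || 2*data[y] + y == 1)) && ((!(2*y <= 4 ==> 2*y == -15)) ==> (store(data, b, 3*y)[0] + 3*store(data, b, 3*y)[y] >= 1 || store(data, b, 3*y)[y] == store(data, b, 3*y)[store(data, b, 3*y)[0] + 2*store(data, b, 3*y)[y] + 5] + 5 || 2*store(data, b, 3*y)[y] + y == 1)) implies it.
Countermodel: at the initial state b = 0, data = {[0] = 6, [4] = -2, [7] = -8, [13] = -8, elsewhere -8}, y = 4, the precondition holds but the weakest precondition fails.
Answer: invalid


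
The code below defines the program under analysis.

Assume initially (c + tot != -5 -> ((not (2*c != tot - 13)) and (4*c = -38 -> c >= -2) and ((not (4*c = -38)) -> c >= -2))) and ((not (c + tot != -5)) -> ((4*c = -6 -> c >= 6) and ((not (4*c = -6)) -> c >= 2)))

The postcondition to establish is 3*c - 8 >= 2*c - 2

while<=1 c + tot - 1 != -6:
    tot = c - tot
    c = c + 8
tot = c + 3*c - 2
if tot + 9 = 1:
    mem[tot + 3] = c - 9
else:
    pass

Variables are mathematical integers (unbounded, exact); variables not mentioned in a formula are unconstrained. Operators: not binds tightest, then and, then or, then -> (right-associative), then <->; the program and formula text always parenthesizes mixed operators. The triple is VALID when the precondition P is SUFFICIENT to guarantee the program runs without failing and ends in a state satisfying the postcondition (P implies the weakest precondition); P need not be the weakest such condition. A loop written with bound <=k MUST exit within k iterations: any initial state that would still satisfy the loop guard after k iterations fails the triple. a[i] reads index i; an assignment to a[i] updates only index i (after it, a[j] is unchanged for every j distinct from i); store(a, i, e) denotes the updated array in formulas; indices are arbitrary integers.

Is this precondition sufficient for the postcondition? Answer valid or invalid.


Working backward. After the program, the postcondition 3*c - 8 >= 2*c - 2 must hold; in canonical form it is c >= 6.
Then branch requires c >= 6; else branch requires c >= 6.
Before the if: (tot = -8 -> c >= 6) and ((not (tot = -8)) -> c >= 6)
Before tot := c + 3*c - 2: (4*c = -6 -> c >= 6) and ((not (4*c = -6)) -> c >= 6)
Before the loop (bound <=1), unroll the exhaustion recursion (WP_0 = exit-now case; WP_j = one more guarded iteration, up to j = 1):
  WP_0: (not (c + tot != -5)) and (4*c = -6 -> c >= 6) and ((not (4*c = -6)) -> c >= 6)
  WP_1: (c + tot != -5 -> ((not (2*c != tot - 13)) and (4*c = -38 -> c >= -2) and ((not (4*c = -38)) -> c >= -2))) and ((not (c + tot != -5)) -> ((4*c = -6 -> c >= 6) and ((not (4*c = -6)) -> c >= 6)))
So before the loop: (c + tot != -5 -> ((not (2*c != tot - 13)) and (4*c = -38 -> c >= -2) and ((not (4*c = -38)) -> c >= -2))) and ((not (c + tot != -5)) -> ((4*c = -6 -> c >= 6) and ((not (4*c = -6)) -> c >= 6)))
The weakest precondition is (c + tot != -5 -> ((not (2*c != tot - 13)) and (4*c = -38 -> c >= -2) and ((not (4*c = -38)) -> c >= -2))) and ((not (c + tot != -5)) -> ((4*c = -6 -> c >= 6) and ((not (4*c = -6)) -> c >= 6))).
Check whether (c + tot != -5 -> ((not (2*c != tot - 13)) and (4*c = -38 -> c >= -2) and ((not (4*c = -38)) -> c >= -2))) and ((not (c + tot != -5)) -> ((4*c = -6 -> c >= 6) and ((not (4*c = -6)) -> c >= 2))) implies it.
Countermodel: at the initial state c = 5, tot = -10, the precondition holds but the weakest precondition fails.
Answer: invalid


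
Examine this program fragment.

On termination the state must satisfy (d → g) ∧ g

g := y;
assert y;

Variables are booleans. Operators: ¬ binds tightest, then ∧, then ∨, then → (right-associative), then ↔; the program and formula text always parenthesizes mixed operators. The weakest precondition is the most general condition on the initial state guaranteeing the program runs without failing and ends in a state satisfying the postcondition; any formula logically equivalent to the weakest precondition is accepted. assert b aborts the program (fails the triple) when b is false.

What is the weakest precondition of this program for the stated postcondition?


Working backward. After the program, (d → g) ∧ g must hold.
Before assert y: y ∧ (d → g) ∧ g
Before g := y: y ∧ (d → y)
Answer: WP = y ∧ (d → y)


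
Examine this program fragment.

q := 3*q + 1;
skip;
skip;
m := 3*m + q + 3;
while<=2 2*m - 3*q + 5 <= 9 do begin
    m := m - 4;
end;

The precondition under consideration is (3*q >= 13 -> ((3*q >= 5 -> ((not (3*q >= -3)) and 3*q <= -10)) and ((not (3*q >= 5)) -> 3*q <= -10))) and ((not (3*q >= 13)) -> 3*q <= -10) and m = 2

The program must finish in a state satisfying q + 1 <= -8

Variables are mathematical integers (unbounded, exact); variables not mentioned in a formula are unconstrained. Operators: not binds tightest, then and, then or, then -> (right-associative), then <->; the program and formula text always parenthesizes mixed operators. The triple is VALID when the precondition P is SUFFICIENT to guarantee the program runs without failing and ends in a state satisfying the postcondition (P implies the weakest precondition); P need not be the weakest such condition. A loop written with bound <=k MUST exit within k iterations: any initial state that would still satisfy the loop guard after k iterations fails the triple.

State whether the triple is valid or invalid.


Working backward. After the program, the postcondition q + 1 <= -8 must hold; in canonical form it is q <= -9.
Before the loop (bound <=2), unroll the exhaustion recursion (WP_0 = exit-now case; WP_j = one more guarded iteration, up to j = 2):
  WP_0: (not (2*m <= 3*q + 4)) and q <= -9
  WP_1: (2*m <= 3*q + 4 -> ((not (2*m <= 3*q + 12)) and q <= -9)) and ((not (2*m <= 3*q + 4)) -> q <= -9)
  WP_2: (2*m <= 3*q + 4 -> ((2*m <= 3*q + 12 -> ((not (2*m <= 3*q + 20)) and q <= -9)) and ((not (2*m <= 3*q + 12)) -> q <= -9))) and ((not (2*m <= 3*q + 4)) -> q <= -9)
So before the loop: (2*m <= 3*q + 4 -> ((2*m <= 3*q + 12 -> ((not (2*m <= 3*q + 20)) and q <= -9)) and ((not (2*m <= 3*q + 12)) -> q <= -9))) and ((not (2*m <= 3*q + 4)) -> q <= -9)
Before m := 3*m + q + 3: (6*m <= q - 2 -> ((6*m <= q + 6 -> ((not (6*m <= q + 14)) and q <= -9)) and ((not (6*m <= q + 6)) -> q <= -9))) and ((not (6*m <= q - 2)) -> q <= -9)
Before skip: (6*m <= q - 2 -> ((6*m <= q + 6 -> ((not (6*m <= q + 14)) and q <= -9)) and ((not (6*m <= q + 6)) -> q <= -9))) and ((not (6*m <= q - 2)) -> q <= -9)
Before skip: (6*m <= q - 2 -> ((6*m <= q + 6 -> ((not (6*m <= q + 14)) and q <= -9)) and ((not (6*m <= q + 6)) -> q <= -9))) and ((not (6*m <= q - 2)) -> q <= -9)
Before q := 3*q + 1: (6*m <= 3*q - 1 -> ((6*m <= 3*q + 7 -> ((not (6*m <= 3*q + 15)) and 3*q <= -10)) and ((not (6*m <= 3*q + 7)) -> 3*q <= -10))) and ((not (6*m <= 3*q - 1)) -> 3*q <= -10)
The weakest precondition is (6*m <= 3*q - 1 -> ((6*m <= 3*q + 7 -> ((not (6*m <= 3*q + 15)) and 3*q <= -10)) and ((not (6*m <= 3*q + 7)) -> 3*q <= -10))) and ((not (6*m <= 3*q - 1)) -> 3*q <= -10).
Check whether (3*q >= 13 -> ((3*q >= 5 -> ((not (3*q >= -3)) and 3*q <= -10)) and ((not (3*q >= 5)) -> 3*q <= -10))) and ((not (3*q >= 13)) -> 3*q <= -10) and m = 2 implies it.
Every state satisfying the precondition satisfies the weakest precondition: the implication holds.
Answer: valid


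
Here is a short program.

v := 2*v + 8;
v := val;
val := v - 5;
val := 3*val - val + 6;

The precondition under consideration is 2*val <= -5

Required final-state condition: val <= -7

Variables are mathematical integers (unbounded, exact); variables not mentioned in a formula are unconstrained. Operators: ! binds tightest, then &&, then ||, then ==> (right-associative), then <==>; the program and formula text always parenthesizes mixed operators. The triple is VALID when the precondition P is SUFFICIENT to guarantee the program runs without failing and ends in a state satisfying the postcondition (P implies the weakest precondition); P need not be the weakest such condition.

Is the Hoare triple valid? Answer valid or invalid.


Working backward. After the program, val <= -7 must hold.
Before val := 3*val - val + 6: 2*val <= -13
Before val := v - 5: 2*v <= -3
Before v := val: 2*val <= -3
Before v := 2*v + 8: 2*val <= -3
The weakest precondition is 2*val <= -3.
Check whether 2*val <= -5 implies it.
Every state satisfying the precondition satisfies the weakest precondition: the implication holds.
Answer: valid


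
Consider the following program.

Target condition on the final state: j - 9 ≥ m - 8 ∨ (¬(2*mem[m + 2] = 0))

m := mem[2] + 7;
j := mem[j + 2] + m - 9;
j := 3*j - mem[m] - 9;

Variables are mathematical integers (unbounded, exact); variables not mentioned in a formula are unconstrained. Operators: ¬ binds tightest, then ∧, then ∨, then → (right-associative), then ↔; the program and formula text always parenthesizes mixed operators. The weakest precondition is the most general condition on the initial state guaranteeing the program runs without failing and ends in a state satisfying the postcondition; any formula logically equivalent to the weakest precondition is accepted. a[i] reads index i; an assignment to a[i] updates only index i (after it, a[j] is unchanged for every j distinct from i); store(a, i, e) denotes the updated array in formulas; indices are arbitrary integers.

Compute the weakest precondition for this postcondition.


Working backward. After the program, the postcondition j - 9 ≥ m - 8 ∨ (¬(2*mem[m + 2] = 0)) must hold; in canonical form it is j ≥ m + 1 ∨ (¬(2*mem[m + 2] = 0)).
Before j := 3*j - mem[m] - 9: 3*j ≥ mem[m] + m + 10 ∨ (¬(2*mem[m + 2] = 0))
Before j := mem[j + 2] + m - 9: 3*mem[j + 2] + 2*m ≥ mem[m] + 37 ∨ (¬(2*mem[m + 2] = 0))
Before m := mem[2] + 7: 3*mem[j + 2] + 2*mem[2] ≥ mem[mem[2] + 7] + 23 ∨ (¬(2*mem[mem[2] + 9] = 0))
Answer: WP = 3*mem[j + 2] + 2*mem[2] ≥ mem[mem[2] + 7] + 23 ∨ (¬(2*mem[mem[2] + 9] = 0))


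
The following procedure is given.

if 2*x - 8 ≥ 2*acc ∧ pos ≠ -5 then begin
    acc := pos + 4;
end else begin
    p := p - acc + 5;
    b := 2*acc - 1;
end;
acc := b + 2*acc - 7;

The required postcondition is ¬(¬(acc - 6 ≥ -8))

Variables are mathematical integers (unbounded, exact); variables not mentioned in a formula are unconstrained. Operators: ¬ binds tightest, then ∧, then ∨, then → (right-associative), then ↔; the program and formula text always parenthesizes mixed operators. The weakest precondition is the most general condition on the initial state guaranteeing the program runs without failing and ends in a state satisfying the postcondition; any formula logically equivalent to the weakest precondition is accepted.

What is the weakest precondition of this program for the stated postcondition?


Working backward. After the program, the postcondition ¬(¬(acc - 6 ≥ -8)) must hold; in canonical form it is acc ≥ -2.
Before acc := b + 2*acc - 7: 2*acc + b ≥ 5
Then branch requires b + 2*pos ≥ -3; else branch requires 4*acc ≥ 6.
Before the if: ((2*x ≥ 2*acc + 8 ∧ pos ≠ -5) → b + 2*pos ≥ -3) ∧ ((¬(2*x ≥ 2*acc + 8 ∧ pos ≠ -5)) → 4*acc ≥ 6)
Answer: WP = ((2*x ≥ 2*acc + 8 ∧ pos ≠ -5) → b + 2*pos ≥ -3) ∧ ((¬(2*x ≥ 2*acc + 8 ∧ pos ≠ -5)) → 4*acc ≥ 6)


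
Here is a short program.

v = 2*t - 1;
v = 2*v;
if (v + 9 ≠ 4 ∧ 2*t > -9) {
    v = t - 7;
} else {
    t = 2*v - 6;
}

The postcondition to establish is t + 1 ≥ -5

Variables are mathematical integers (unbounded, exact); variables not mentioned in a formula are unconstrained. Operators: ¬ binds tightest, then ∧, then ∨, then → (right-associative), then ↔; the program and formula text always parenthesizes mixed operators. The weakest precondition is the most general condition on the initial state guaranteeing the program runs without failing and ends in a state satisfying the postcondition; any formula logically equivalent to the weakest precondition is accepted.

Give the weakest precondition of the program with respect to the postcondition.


Working backward. After the program, the postcondition t + 1 ≥ -5 must hold; in canonical form it is t ≥ -6.
Then branch requires t ≥ -6; else branch requires 2*v ≥ 0.
Before the if: ((v ≠ -5 ∧ 2*t > -9) → t ≥ -6) ∧ ((¬(v ≠ -5 ∧ 2*t > -9)) → 2*v ≥ 0)
Before v := 2*v: ((2*v ≠ -5 ∧ 2*t > -9) → t ≥ -6) ∧ ((¬(2*v ≠ -5 ∧ 2*t > -9)) → 4*v ≥ 0)
Before v := 2*t - 1: ((4*t ≠ -3 ∧ 2*t > -9) → t ≥ -6) ∧ ((¬(4*t ≠ -3 ∧ 2*t > -9)) → 8*t ≥ 4)
Answer: WP = ((4*t ≠ -3 ∧ 2*t > -9) → t ≥ -6) ∧ ((¬(4*t ≠ -3 ∧ 2*t > -9)) → 8*t ≥ 4)


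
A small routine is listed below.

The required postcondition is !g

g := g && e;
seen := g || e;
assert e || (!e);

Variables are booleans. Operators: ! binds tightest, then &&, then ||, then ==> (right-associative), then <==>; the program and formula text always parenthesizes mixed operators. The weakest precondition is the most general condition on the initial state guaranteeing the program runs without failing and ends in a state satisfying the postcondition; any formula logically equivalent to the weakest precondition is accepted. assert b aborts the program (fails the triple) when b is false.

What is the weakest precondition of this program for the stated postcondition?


Working backward. After the program, !g must hold.
Before assert e || (!e): !g
Before seen := g || e: !g
Before g := g && e: !(g && e)
Answer: WP = !(g && e)


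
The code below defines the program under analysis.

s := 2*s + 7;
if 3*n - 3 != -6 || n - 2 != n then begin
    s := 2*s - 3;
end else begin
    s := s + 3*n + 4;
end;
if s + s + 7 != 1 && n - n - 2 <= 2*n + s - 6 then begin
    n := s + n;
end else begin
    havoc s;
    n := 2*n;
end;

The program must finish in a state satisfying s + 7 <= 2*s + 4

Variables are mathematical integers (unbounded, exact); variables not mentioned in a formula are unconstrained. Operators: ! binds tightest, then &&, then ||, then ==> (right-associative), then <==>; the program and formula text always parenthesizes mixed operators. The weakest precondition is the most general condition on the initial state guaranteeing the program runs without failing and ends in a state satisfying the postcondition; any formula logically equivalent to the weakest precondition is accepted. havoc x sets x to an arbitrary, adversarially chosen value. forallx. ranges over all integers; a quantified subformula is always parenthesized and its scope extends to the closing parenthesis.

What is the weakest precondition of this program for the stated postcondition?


Working backward. After the program, the postcondition s + 7 <= 2*s + 4 must hold; in canonical form it is s >= 3.
Then branch requires s >= 3; else branch requires forall s_1. s_1 >= 3.
Before the if: ((2*s != -6 && 2*n + s >= 4) ==> s >= 3) && ((!(2*s != -6 && 2*n + s >= 4)) ==> (forall s_1. s_1 >= 3))
Then branch requires ((4*s != 0 && 2*n + 2*s >= 7) ==> 2*s >= 6) && ((!(4*s != 0 && 2*n + 2*s >= 7)) ==> (forall s_1. s_1 >= 3)); else branch requires ((6*n + 2*s != -14 && 5*n + s >= 0) ==> 3*n + s >= -1) && ((!(6*n + 2*s != -14 && 5*n + s >= 0)) ==> (forall s_1. s_1 >= 3)).
Before the if: ((4*s != 0 && 2*n + 2*s >= 7) ==> 2*s >= 6) && ((!(4*s != 0 && 2*n + 2*s >= 7)) ==> (forall s_1. s_1 >= 3))
Before s := 2*s + 7: ((8*s != -28 && 2*n + 4*s >= -7) ==> 4*s >= -8) && ((!(8*s != -28 && 2*n + 4*s >= -7)) ==> (forall s_1. s_1 >= 3))
Answer: WP = ((8*s != -28 && 2*n + 4*s >= -7) ==> 4*s >= -8) && ((!(8*s != -28 && 2*n + 4*s >= -7)) ==> (forall s_1. s_1 >= 3))


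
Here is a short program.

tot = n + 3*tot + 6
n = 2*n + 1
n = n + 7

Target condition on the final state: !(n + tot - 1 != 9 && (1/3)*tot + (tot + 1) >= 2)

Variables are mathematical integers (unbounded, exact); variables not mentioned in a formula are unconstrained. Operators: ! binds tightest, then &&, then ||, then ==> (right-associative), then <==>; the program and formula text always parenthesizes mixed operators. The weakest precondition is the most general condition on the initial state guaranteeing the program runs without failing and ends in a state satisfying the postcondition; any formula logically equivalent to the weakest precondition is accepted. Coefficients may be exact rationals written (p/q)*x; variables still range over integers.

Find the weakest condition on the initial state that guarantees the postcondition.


Working backward. After the program, the postcondition !(n + tot - 1 != 9 && (1/3)*tot + (tot + 1) >= 2) must hold; in canonical form it is !(n + tot != 10 && (4/3)*tot >= 1).
Before n := n + 7: !(n + tot != 3 && (4/3)*tot >= 1)
Before n := 2*n + 1: !(2*n + tot != 2 && (4/3)*tot >= 1)
Before tot := n + 3*tot + 6: !(3*n + 3*tot != -4 && (4/3)*n + 4*tot >= -7)
Answer: WP = !(3*n + 3*tot != -4 && (4/3)*n + 4*tot >= -7)


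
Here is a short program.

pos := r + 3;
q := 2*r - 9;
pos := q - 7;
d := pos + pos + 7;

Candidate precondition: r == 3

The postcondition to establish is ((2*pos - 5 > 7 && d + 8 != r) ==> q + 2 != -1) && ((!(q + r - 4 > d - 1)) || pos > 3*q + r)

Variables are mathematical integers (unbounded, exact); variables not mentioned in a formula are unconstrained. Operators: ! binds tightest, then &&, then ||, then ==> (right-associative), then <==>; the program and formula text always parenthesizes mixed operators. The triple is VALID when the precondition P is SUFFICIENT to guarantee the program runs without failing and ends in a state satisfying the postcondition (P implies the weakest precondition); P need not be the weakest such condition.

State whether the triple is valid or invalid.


Working backward. After the program, the postcondition ((2*pos - 5 > 7 && d + 8 != r) ==> q + 2 != -1) && ((!(q + r - 4 > d - 1)) || pos > 3*q + r) must hold; in canonical form it is ((2*pos > 12 && d != r - 8) ==> q != -3) && ((!(q + r > d + 3)) || pos > 3*q + r).
Before d := pos + pos + 7: ((2*pos > 12 && 2*pos != r - 15) ==> q != -3) && ((!(q + r > 2*pos + 10)) || pos > 3*q + r)
Before pos := q - 7: ((2*q > 26 && 2*q != r - 1) ==> q != -3) && ((!(r > q - 4)) || 2*q + r < -7)
Before q := 2*r - 9: ((4*r > 44 && 3*r != 17) ==> 2*r != 6) && ((!(r < 13)) || 5*r < 11)
Before pos := r + 3: ((4*r > 44 && 3*r != 17) ==> 2*r != 6) && ((!(r < 13)) || 5*r < 11)
The weakest precondition is ((4*r > 44 && 3*r != 17) ==> 2*r != 6) && ((!(r < 13)) || 5*r < 11).
Check whether r == 3 implies it.
Countermodel: at the initial state r = 3, the precondition holds but the weakest precondition fails.
Answer: invalid


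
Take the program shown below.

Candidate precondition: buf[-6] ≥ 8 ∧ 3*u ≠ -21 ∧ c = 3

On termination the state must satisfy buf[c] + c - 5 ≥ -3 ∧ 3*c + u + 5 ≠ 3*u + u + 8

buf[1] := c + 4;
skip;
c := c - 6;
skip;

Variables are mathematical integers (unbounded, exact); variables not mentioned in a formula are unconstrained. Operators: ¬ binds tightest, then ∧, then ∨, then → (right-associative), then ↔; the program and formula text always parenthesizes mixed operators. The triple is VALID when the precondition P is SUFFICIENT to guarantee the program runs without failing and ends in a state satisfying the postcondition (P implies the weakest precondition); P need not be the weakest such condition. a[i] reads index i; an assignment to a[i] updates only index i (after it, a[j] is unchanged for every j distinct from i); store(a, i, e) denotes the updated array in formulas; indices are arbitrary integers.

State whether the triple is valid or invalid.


Working backward. After the program, the postcondition buf[c] + c - 5 ≥ -3 ∧ 3*c + u + 5 ≠ 3*u + u + 8 must hold; in canonical form it is buf[c] + c ≥ 2 ∧ 3*c ≠ 3*u + 3.
Before skip: buf[c] + c ≥ 2 ∧ 3*c ≠ 3*u + 3
Before c := c - 6: buf[c - 6] + c ≥ 8 ∧ 3*c ≠ 3*u + 21
Before skip: buf[c - 6] + c ≥ 8 ∧ 3*c ≠ 3*u + 21
Before buf[1] := c + 4: store(buf, 1, c + 4)[c - 6] + c ≥ 8 ∧ 3*c ≠ 3*u + 21
The weakest precondition is store(buf, 1, c + 4)[c - 6] + c ≥ 8 ∧ 3*c ≠ 3*u + 21.
Check whether buf[-6] ≥ 8 ∧ 3*u ≠ -21 ∧ c = 3 implies it.
Countermodel: at the initial state buf = {[-6] = 8, [-3] = 0, [1] = 0, elsewhere 0}, c = 3, u = 2, the precondition holds but the weakest precondition fails.
Answer: invalid
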